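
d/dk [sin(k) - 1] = cos(k)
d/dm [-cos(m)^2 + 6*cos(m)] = 2*(cos(m) - 3)*sin(m)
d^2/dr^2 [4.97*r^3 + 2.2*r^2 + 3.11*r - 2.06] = 29.82*r + 4.4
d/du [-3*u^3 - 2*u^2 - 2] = u*(-9*u - 4)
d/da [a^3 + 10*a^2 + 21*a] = 3*a^2 + 20*a + 21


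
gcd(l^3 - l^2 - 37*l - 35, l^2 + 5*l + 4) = l + 1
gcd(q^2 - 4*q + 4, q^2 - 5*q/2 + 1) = q - 2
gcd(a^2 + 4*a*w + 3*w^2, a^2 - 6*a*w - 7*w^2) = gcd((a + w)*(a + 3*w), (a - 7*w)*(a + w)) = a + w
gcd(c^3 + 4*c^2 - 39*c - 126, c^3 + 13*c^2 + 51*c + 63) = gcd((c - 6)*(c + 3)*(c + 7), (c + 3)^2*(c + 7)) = c^2 + 10*c + 21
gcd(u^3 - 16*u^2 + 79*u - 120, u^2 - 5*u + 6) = u - 3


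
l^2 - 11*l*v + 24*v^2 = (l - 8*v)*(l - 3*v)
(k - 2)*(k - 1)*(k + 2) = k^3 - k^2 - 4*k + 4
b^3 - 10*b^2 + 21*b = b*(b - 7)*(b - 3)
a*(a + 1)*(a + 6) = a^3 + 7*a^2 + 6*a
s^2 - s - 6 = (s - 3)*(s + 2)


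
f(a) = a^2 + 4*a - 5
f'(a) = 2*a + 4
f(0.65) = -1.98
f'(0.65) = 5.30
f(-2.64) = -8.59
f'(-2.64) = -1.28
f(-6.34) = 9.84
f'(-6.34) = -8.68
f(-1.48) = -8.73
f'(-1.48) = 1.04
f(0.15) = -4.38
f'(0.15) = 4.30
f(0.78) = -1.27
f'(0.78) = 5.56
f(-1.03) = -8.06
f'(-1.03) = 1.94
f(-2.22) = -8.95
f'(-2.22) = -0.44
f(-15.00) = 160.00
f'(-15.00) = -26.00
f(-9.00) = 40.00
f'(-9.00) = -14.00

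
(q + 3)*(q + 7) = q^2 + 10*q + 21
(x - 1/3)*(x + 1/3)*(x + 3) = x^3 + 3*x^2 - x/9 - 1/3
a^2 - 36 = (a - 6)*(a + 6)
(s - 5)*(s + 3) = s^2 - 2*s - 15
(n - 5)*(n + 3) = n^2 - 2*n - 15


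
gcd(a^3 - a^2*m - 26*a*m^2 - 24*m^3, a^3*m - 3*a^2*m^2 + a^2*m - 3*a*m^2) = 1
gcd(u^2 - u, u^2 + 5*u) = u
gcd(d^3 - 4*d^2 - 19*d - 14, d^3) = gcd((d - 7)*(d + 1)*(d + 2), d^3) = 1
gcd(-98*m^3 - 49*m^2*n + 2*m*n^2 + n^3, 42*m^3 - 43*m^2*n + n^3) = 7*m + n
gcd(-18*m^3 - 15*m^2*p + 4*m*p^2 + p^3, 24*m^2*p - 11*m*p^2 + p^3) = -3*m + p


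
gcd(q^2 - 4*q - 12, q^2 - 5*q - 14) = q + 2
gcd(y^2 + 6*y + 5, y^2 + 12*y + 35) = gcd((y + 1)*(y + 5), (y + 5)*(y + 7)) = y + 5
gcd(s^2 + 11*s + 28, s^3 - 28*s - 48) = s + 4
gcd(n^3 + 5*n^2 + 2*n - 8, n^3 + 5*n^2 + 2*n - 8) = n^3 + 5*n^2 + 2*n - 8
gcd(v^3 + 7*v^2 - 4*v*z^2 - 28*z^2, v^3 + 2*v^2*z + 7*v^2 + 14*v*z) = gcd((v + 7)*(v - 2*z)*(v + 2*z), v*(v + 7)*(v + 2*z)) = v^2 + 2*v*z + 7*v + 14*z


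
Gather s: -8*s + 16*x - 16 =-8*s + 16*x - 16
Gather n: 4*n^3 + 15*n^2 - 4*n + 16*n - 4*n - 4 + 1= 4*n^3 + 15*n^2 + 8*n - 3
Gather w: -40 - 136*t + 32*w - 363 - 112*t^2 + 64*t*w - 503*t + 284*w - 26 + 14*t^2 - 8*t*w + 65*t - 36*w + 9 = -98*t^2 - 574*t + w*(56*t + 280) - 420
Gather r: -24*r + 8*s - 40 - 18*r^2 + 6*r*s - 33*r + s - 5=-18*r^2 + r*(6*s - 57) + 9*s - 45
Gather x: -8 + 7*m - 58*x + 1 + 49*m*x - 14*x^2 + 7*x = 7*m - 14*x^2 + x*(49*m - 51) - 7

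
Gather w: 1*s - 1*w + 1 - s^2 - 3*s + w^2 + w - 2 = -s^2 - 2*s + w^2 - 1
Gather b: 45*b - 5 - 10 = 45*b - 15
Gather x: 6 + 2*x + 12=2*x + 18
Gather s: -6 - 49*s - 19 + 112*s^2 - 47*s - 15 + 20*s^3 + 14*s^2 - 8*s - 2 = 20*s^3 + 126*s^2 - 104*s - 42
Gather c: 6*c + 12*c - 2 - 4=18*c - 6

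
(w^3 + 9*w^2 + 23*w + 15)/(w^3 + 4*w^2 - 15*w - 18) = (w^2 + 8*w + 15)/(w^2 + 3*w - 18)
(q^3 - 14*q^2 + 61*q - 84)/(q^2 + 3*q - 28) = (q^2 - 10*q + 21)/(q + 7)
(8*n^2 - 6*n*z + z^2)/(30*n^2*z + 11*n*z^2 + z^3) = (8*n^2 - 6*n*z + z^2)/(z*(30*n^2 + 11*n*z + z^2))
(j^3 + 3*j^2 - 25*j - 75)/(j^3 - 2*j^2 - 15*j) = (j + 5)/j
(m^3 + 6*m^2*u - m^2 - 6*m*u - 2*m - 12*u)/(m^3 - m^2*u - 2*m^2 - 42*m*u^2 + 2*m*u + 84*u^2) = (-m - 1)/(-m + 7*u)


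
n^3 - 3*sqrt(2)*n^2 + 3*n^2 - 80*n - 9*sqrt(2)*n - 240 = (n + 3)*(n - 8*sqrt(2))*(n + 5*sqrt(2))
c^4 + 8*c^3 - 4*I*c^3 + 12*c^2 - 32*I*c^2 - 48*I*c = c*(c + 2)*(c + 6)*(c - 4*I)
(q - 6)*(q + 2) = q^2 - 4*q - 12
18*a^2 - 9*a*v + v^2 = (-6*a + v)*(-3*a + v)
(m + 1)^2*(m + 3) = m^3 + 5*m^2 + 7*m + 3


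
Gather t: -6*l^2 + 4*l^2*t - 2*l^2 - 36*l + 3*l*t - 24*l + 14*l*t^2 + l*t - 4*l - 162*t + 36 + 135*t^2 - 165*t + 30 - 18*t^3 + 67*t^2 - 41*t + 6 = -8*l^2 - 64*l - 18*t^3 + t^2*(14*l + 202) + t*(4*l^2 + 4*l - 368) + 72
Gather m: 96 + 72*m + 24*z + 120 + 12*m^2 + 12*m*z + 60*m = 12*m^2 + m*(12*z + 132) + 24*z + 216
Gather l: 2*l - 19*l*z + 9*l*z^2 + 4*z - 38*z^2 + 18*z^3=l*(9*z^2 - 19*z + 2) + 18*z^3 - 38*z^2 + 4*z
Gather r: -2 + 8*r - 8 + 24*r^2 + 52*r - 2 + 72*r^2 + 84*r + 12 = 96*r^2 + 144*r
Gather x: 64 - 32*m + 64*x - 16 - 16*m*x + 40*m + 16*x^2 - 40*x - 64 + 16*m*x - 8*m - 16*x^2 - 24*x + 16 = 0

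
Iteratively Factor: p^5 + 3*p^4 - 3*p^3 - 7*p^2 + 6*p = (p + 2)*(p^4 + p^3 - 5*p^2 + 3*p) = (p - 1)*(p + 2)*(p^3 + 2*p^2 - 3*p) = p*(p - 1)*(p + 2)*(p^2 + 2*p - 3) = p*(p - 1)*(p + 2)*(p + 3)*(p - 1)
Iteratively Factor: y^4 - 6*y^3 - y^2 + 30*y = (y + 2)*(y^3 - 8*y^2 + 15*y) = (y - 3)*(y + 2)*(y^2 - 5*y) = y*(y - 3)*(y + 2)*(y - 5)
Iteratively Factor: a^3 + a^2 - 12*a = (a - 3)*(a^2 + 4*a) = (a - 3)*(a + 4)*(a)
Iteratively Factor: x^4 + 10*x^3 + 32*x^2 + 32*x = (x + 4)*(x^3 + 6*x^2 + 8*x) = (x + 2)*(x + 4)*(x^2 + 4*x) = x*(x + 2)*(x + 4)*(x + 4)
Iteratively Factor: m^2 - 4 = (m - 2)*(m + 2)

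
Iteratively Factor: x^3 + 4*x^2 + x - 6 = (x - 1)*(x^2 + 5*x + 6) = (x - 1)*(x + 2)*(x + 3)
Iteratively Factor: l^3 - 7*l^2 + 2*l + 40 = (l + 2)*(l^2 - 9*l + 20) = (l - 4)*(l + 2)*(l - 5)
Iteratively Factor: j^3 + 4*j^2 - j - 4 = (j + 1)*(j^2 + 3*j - 4) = (j + 1)*(j + 4)*(j - 1)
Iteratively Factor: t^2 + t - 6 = (t + 3)*(t - 2)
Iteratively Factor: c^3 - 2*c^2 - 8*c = (c - 4)*(c^2 + 2*c) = (c - 4)*(c + 2)*(c)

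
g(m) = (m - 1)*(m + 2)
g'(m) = 2*m + 1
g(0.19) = -1.77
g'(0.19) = 1.38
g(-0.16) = -2.13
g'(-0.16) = 0.68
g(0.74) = -0.71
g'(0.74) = 2.48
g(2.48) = 6.63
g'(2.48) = 5.96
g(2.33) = 5.76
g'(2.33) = 5.66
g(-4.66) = 15.06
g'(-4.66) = -8.32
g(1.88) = 3.41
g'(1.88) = 4.76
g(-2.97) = 3.85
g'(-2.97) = -4.94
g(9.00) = 88.00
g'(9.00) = 19.00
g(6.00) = 40.00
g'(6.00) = 13.00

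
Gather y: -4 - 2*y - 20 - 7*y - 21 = -9*y - 45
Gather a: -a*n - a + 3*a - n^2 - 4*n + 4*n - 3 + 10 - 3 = a*(2 - n) - n^2 + 4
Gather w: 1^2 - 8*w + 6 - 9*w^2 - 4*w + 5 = -9*w^2 - 12*w + 12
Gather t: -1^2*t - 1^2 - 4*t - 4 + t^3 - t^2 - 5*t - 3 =t^3 - t^2 - 10*t - 8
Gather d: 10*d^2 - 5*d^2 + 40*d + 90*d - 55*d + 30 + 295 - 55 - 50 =5*d^2 + 75*d + 220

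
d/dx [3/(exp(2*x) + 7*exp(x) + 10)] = (-6*exp(x) - 21)*exp(x)/(exp(2*x) + 7*exp(x) + 10)^2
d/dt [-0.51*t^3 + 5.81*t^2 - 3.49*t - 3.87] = -1.53*t^2 + 11.62*t - 3.49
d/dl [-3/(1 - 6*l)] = -18/(6*l - 1)^2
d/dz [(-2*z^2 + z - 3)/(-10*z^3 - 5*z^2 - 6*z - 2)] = (-20*z^4 + 20*z^3 - 73*z^2 - 22*z - 20)/(100*z^6 + 100*z^5 + 145*z^4 + 100*z^3 + 56*z^2 + 24*z + 4)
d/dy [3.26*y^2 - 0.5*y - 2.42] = 6.52*y - 0.5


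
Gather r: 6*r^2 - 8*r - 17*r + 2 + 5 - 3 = 6*r^2 - 25*r + 4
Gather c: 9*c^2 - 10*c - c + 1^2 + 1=9*c^2 - 11*c + 2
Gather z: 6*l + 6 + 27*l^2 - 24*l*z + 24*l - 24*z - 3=27*l^2 + 30*l + z*(-24*l - 24) + 3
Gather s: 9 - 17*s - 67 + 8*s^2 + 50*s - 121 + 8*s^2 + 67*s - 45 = 16*s^2 + 100*s - 224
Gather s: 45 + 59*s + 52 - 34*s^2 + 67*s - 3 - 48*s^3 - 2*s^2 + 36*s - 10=-48*s^3 - 36*s^2 + 162*s + 84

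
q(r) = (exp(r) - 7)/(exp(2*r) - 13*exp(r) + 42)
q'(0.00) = -0.04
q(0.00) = -0.20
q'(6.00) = 0.00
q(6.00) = 0.00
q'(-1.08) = -0.01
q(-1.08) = -0.18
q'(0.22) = -0.06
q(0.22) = -0.21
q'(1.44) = -1.33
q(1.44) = -0.56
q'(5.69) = -0.00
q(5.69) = 0.00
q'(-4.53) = -0.00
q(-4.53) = -0.17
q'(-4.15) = -0.00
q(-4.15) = -0.17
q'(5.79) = -0.00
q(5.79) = 0.00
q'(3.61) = -0.04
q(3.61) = 0.03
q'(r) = (exp(r) - 7)*(-2*exp(2*r) + 13*exp(r))/(exp(2*r) - 13*exp(r) + 42)^2 + exp(r)/(exp(2*r) - 13*exp(r) + 42)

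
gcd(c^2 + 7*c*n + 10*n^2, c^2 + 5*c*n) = c + 5*n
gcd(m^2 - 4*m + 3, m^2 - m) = m - 1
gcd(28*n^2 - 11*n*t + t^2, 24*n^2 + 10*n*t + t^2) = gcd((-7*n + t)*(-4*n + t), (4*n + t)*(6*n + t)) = 1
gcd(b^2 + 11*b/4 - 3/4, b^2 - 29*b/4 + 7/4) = b - 1/4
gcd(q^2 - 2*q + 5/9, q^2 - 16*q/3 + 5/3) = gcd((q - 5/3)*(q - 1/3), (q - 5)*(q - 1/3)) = q - 1/3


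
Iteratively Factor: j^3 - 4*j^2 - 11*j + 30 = (j - 2)*(j^2 - 2*j - 15) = (j - 2)*(j + 3)*(j - 5)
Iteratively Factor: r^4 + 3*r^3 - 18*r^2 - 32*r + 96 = (r + 4)*(r^3 - r^2 - 14*r + 24) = (r - 2)*(r + 4)*(r^2 + r - 12) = (r - 2)*(r + 4)^2*(r - 3)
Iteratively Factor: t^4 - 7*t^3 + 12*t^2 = (t)*(t^3 - 7*t^2 + 12*t) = t*(t - 3)*(t^2 - 4*t) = t^2*(t - 3)*(t - 4)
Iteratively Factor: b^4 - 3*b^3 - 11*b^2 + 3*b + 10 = (b - 1)*(b^3 - 2*b^2 - 13*b - 10) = (b - 1)*(b + 2)*(b^2 - 4*b - 5) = (b - 1)*(b + 1)*(b + 2)*(b - 5)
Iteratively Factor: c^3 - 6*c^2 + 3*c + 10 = (c - 2)*(c^2 - 4*c - 5) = (c - 5)*(c - 2)*(c + 1)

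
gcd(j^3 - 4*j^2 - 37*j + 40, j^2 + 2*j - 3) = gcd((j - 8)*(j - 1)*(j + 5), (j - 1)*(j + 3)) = j - 1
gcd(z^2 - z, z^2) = z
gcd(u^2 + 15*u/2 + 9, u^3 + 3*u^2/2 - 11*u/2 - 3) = 1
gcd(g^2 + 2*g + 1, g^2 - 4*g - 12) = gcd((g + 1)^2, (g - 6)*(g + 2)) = 1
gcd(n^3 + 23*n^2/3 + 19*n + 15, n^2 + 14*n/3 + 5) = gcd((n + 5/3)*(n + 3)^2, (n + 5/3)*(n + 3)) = n^2 + 14*n/3 + 5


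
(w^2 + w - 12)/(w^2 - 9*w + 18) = (w + 4)/(w - 6)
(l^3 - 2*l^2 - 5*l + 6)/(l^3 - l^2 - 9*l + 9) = (l + 2)/(l + 3)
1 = 1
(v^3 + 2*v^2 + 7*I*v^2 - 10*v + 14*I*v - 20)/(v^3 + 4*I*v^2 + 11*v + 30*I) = (v + 2)/(v - 3*I)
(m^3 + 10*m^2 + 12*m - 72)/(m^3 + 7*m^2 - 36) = (m + 6)/(m + 3)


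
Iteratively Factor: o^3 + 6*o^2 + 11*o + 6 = (o + 2)*(o^2 + 4*o + 3) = (o + 1)*(o + 2)*(o + 3)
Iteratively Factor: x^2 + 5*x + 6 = (x + 3)*(x + 2)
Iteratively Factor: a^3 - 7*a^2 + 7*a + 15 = (a + 1)*(a^2 - 8*a + 15) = (a - 3)*(a + 1)*(a - 5)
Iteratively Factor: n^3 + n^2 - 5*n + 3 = (n - 1)*(n^2 + 2*n - 3) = (n - 1)*(n + 3)*(n - 1)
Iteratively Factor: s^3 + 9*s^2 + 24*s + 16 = (s + 4)*(s^2 + 5*s + 4) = (s + 4)^2*(s + 1)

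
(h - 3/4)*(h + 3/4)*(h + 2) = h^3 + 2*h^2 - 9*h/16 - 9/8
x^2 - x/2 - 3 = (x - 2)*(x + 3/2)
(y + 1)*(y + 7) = y^2 + 8*y + 7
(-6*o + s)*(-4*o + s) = 24*o^2 - 10*o*s + s^2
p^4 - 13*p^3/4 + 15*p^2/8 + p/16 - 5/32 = (p - 5/2)*(p - 1/2)^2*(p + 1/4)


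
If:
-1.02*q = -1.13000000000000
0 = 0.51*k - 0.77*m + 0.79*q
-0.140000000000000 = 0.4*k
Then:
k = -0.35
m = 0.90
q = 1.11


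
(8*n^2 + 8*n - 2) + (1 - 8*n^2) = 8*n - 1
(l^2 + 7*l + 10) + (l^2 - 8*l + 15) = 2*l^2 - l + 25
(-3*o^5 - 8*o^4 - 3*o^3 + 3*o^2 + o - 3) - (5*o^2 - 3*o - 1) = -3*o^5 - 8*o^4 - 3*o^3 - 2*o^2 + 4*o - 2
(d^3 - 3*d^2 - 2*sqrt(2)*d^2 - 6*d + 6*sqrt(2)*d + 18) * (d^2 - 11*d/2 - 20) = d^5 - 17*d^4/2 - 2*sqrt(2)*d^4 - 19*d^3/2 + 17*sqrt(2)*d^3 + 7*sqrt(2)*d^2 + 111*d^2 - 120*sqrt(2)*d + 21*d - 360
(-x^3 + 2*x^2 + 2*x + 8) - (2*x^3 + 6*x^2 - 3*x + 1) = -3*x^3 - 4*x^2 + 5*x + 7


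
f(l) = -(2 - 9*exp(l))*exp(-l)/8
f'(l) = (2 - 9*exp(l))*exp(-l)/8 + 9/8 = exp(-l)/4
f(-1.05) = 0.41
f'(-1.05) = 0.71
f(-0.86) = 0.53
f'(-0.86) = 0.59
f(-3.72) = -9.19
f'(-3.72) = 10.32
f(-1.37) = 0.14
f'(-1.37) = 0.98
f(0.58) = 0.99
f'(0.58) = 0.14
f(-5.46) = -57.65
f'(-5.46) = 58.77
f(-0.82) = 0.56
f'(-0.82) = 0.57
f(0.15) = 0.91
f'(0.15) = 0.22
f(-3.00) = -3.90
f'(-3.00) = 5.02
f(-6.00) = -99.73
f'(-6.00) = 100.86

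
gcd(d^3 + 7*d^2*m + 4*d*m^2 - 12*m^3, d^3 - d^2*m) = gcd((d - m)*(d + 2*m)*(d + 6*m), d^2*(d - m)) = d - m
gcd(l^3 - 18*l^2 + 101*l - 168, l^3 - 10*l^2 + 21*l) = l^2 - 10*l + 21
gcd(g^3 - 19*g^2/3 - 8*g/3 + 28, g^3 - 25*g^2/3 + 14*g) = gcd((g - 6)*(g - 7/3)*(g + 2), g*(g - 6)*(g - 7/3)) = g^2 - 25*g/3 + 14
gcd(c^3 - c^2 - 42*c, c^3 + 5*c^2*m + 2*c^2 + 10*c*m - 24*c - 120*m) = c + 6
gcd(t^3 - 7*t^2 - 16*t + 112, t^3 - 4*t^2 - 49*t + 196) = t^2 - 11*t + 28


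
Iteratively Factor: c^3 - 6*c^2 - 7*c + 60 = (c - 4)*(c^2 - 2*c - 15) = (c - 5)*(c - 4)*(c + 3)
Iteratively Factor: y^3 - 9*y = (y - 3)*(y^2 + 3*y) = (y - 3)*(y + 3)*(y)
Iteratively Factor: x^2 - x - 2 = (x + 1)*(x - 2)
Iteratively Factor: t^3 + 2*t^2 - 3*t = (t)*(t^2 + 2*t - 3) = t*(t - 1)*(t + 3)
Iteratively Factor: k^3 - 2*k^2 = (k)*(k^2 - 2*k) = k^2*(k - 2)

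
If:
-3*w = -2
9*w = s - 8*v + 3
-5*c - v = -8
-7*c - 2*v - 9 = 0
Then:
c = 25/3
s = -799/3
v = -101/3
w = 2/3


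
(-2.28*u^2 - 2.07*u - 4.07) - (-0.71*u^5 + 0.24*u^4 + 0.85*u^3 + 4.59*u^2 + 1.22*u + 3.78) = 0.71*u^5 - 0.24*u^4 - 0.85*u^3 - 6.87*u^2 - 3.29*u - 7.85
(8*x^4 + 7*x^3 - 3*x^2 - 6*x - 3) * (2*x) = 16*x^5 + 14*x^4 - 6*x^3 - 12*x^2 - 6*x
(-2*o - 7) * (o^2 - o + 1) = -2*o^3 - 5*o^2 + 5*o - 7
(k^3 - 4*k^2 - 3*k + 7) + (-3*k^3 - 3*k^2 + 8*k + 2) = -2*k^3 - 7*k^2 + 5*k + 9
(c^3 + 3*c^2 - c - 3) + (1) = c^3 + 3*c^2 - c - 2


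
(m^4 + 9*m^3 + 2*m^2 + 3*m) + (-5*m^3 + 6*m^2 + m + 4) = m^4 + 4*m^3 + 8*m^2 + 4*m + 4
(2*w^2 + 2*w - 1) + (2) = 2*w^2 + 2*w + 1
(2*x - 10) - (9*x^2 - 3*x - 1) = -9*x^2 + 5*x - 9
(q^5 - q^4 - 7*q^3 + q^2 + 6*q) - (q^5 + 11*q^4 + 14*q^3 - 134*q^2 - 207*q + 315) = -12*q^4 - 21*q^3 + 135*q^2 + 213*q - 315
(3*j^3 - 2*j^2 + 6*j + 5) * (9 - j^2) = -3*j^5 + 2*j^4 + 21*j^3 - 23*j^2 + 54*j + 45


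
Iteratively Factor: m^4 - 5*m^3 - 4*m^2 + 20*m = (m + 2)*(m^3 - 7*m^2 + 10*m) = m*(m + 2)*(m^2 - 7*m + 10) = m*(m - 2)*(m + 2)*(m - 5)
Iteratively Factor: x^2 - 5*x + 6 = (x - 3)*(x - 2)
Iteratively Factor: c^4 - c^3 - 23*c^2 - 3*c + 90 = (c + 3)*(c^3 - 4*c^2 - 11*c + 30) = (c - 2)*(c + 3)*(c^2 - 2*c - 15) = (c - 2)*(c + 3)^2*(c - 5)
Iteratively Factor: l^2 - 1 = (l + 1)*(l - 1)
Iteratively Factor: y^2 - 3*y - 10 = (y + 2)*(y - 5)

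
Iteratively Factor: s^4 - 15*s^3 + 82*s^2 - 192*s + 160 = (s - 4)*(s^3 - 11*s^2 + 38*s - 40) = (s - 4)*(s - 2)*(s^2 - 9*s + 20) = (s - 5)*(s - 4)*(s - 2)*(s - 4)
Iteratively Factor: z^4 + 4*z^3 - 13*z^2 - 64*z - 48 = (z + 4)*(z^3 - 13*z - 12) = (z + 3)*(z + 4)*(z^2 - 3*z - 4) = (z - 4)*(z + 3)*(z + 4)*(z + 1)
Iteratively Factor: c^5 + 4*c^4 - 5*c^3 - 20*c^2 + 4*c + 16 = (c + 2)*(c^4 + 2*c^3 - 9*c^2 - 2*c + 8) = (c + 1)*(c + 2)*(c^3 + c^2 - 10*c + 8) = (c - 1)*(c + 1)*(c + 2)*(c^2 + 2*c - 8) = (c - 2)*(c - 1)*(c + 1)*(c + 2)*(c + 4)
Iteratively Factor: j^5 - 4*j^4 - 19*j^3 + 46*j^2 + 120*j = (j + 3)*(j^4 - 7*j^3 + 2*j^2 + 40*j) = (j + 2)*(j + 3)*(j^3 - 9*j^2 + 20*j) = j*(j + 2)*(j + 3)*(j^2 - 9*j + 20) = j*(j - 5)*(j + 2)*(j + 3)*(j - 4)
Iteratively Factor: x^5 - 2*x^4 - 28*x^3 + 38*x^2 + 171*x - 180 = (x - 1)*(x^4 - x^3 - 29*x^2 + 9*x + 180) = (x - 5)*(x - 1)*(x^3 + 4*x^2 - 9*x - 36) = (x - 5)*(x - 1)*(x + 4)*(x^2 - 9) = (x - 5)*(x - 3)*(x - 1)*(x + 4)*(x + 3)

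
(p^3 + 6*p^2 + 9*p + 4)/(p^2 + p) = p + 5 + 4/p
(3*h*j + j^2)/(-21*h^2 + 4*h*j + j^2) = j*(3*h + j)/(-21*h^2 + 4*h*j + j^2)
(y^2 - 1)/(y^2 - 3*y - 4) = (y - 1)/(y - 4)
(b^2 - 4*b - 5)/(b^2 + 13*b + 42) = (b^2 - 4*b - 5)/(b^2 + 13*b + 42)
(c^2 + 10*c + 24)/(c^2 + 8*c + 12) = (c + 4)/(c + 2)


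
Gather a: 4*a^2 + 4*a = 4*a^2 + 4*a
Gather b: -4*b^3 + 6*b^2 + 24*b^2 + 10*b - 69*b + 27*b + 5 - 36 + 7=-4*b^3 + 30*b^2 - 32*b - 24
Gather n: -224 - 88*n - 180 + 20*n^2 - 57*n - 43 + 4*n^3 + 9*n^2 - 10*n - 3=4*n^3 + 29*n^2 - 155*n - 450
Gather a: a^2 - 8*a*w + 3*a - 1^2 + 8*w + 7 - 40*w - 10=a^2 + a*(3 - 8*w) - 32*w - 4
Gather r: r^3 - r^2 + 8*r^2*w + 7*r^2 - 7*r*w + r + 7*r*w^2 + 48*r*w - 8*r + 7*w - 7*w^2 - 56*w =r^3 + r^2*(8*w + 6) + r*(7*w^2 + 41*w - 7) - 7*w^2 - 49*w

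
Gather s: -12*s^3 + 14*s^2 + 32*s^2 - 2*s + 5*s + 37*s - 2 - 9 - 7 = -12*s^3 + 46*s^2 + 40*s - 18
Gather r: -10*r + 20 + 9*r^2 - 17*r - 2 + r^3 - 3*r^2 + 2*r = r^3 + 6*r^2 - 25*r + 18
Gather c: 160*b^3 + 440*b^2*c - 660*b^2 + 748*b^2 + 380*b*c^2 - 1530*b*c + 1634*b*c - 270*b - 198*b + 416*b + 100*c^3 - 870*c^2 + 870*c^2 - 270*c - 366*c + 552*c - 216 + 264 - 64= 160*b^3 + 88*b^2 + 380*b*c^2 - 52*b + 100*c^3 + c*(440*b^2 + 104*b - 84) - 16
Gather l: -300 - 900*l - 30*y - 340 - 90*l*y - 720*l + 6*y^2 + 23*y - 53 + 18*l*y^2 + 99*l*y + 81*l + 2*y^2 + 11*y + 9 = l*(18*y^2 + 9*y - 1539) + 8*y^2 + 4*y - 684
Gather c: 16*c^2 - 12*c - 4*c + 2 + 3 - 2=16*c^2 - 16*c + 3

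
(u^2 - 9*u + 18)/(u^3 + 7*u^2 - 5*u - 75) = (u - 6)/(u^2 + 10*u + 25)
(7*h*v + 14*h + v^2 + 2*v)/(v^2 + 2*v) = (7*h + v)/v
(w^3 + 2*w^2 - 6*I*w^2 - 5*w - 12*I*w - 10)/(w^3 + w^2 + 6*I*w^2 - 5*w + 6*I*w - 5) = (w^3 + w^2*(2 - 6*I) + w*(-5 - 12*I) - 10)/(w^3 + w^2*(1 + 6*I) + w*(-5 + 6*I) - 5)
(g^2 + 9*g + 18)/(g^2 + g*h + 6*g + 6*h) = (g + 3)/(g + h)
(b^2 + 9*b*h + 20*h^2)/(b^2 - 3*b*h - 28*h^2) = (b + 5*h)/(b - 7*h)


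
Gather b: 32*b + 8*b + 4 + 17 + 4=40*b + 25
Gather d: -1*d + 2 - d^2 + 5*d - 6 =-d^2 + 4*d - 4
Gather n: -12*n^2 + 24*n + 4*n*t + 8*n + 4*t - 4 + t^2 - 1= -12*n^2 + n*(4*t + 32) + t^2 + 4*t - 5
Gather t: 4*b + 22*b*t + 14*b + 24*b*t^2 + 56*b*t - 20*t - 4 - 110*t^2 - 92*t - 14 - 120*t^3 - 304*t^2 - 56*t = 18*b - 120*t^3 + t^2*(24*b - 414) + t*(78*b - 168) - 18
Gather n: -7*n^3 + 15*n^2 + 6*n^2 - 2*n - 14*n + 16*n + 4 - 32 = -7*n^3 + 21*n^2 - 28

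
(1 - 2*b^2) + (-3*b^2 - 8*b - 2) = -5*b^2 - 8*b - 1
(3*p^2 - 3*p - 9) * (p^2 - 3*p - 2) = 3*p^4 - 12*p^3 - 6*p^2 + 33*p + 18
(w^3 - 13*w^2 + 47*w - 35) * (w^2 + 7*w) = w^5 - 6*w^4 - 44*w^3 + 294*w^2 - 245*w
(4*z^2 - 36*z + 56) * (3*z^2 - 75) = 12*z^4 - 108*z^3 - 132*z^2 + 2700*z - 4200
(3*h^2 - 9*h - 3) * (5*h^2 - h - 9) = 15*h^4 - 48*h^3 - 33*h^2 + 84*h + 27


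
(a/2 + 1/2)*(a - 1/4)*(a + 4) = a^3/2 + 19*a^2/8 + 11*a/8 - 1/2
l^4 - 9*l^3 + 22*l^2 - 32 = (l - 4)^2*(l - 2)*(l + 1)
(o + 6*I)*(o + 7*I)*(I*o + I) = I*o^3 - 13*o^2 + I*o^2 - 13*o - 42*I*o - 42*I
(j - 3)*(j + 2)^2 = j^3 + j^2 - 8*j - 12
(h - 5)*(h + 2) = h^2 - 3*h - 10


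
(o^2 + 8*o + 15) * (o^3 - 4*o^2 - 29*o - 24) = o^5 + 4*o^4 - 46*o^3 - 316*o^2 - 627*o - 360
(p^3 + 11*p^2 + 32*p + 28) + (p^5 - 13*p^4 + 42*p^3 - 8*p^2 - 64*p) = p^5 - 13*p^4 + 43*p^3 + 3*p^2 - 32*p + 28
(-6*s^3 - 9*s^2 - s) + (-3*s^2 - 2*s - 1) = -6*s^3 - 12*s^2 - 3*s - 1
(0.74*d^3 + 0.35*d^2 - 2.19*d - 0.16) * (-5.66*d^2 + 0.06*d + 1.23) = -4.1884*d^5 - 1.9366*d^4 + 13.3266*d^3 + 1.2047*d^2 - 2.7033*d - 0.1968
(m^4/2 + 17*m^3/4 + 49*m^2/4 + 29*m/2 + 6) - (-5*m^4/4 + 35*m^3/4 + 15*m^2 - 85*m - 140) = 7*m^4/4 - 9*m^3/2 - 11*m^2/4 + 199*m/2 + 146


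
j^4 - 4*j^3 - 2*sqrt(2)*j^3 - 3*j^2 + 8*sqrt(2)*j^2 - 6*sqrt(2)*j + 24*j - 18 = (j - 3)*(j - 1)*(j - 3*sqrt(2))*(j + sqrt(2))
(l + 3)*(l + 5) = l^2 + 8*l + 15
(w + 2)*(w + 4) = w^2 + 6*w + 8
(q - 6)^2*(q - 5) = q^3 - 17*q^2 + 96*q - 180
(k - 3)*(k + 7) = k^2 + 4*k - 21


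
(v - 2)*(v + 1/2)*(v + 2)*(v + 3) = v^4 + 7*v^3/2 - 5*v^2/2 - 14*v - 6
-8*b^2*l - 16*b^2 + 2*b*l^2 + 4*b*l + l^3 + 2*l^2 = (-2*b + l)*(4*b + l)*(l + 2)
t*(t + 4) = t^2 + 4*t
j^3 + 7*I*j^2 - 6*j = j*(j + I)*(j + 6*I)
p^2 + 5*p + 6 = (p + 2)*(p + 3)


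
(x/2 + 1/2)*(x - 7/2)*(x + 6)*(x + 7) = x^4/2 + 21*x^3/4 + 3*x^2 - 301*x/4 - 147/2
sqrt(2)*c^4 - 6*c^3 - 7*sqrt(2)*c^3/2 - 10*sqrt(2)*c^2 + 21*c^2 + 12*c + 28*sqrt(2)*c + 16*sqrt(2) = (c - 4)*(c - 4*sqrt(2))*(c + sqrt(2))*(sqrt(2)*c + sqrt(2)/2)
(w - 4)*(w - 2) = w^2 - 6*w + 8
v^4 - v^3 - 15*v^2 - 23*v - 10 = (v - 5)*(v + 1)^2*(v + 2)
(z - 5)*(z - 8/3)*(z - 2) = z^3 - 29*z^2/3 + 86*z/3 - 80/3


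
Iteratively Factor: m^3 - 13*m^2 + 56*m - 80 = (m - 4)*(m^2 - 9*m + 20) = (m - 5)*(m - 4)*(m - 4)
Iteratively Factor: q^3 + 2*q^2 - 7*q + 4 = (q - 1)*(q^2 + 3*q - 4) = (q - 1)*(q + 4)*(q - 1)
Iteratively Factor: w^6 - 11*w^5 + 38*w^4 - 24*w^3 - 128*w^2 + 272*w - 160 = (w + 2)*(w^5 - 13*w^4 + 64*w^3 - 152*w^2 + 176*w - 80) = (w - 5)*(w + 2)*(w^4 - 8*w^3 + 24*w^2 - 32*w + 16) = (w - 5)*(w - 2)*(w + 2)*(w^3 - 6*w^2 + 12*w - 8) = (w - 5)*(w - 2)^2*(w + 2)*(w^2 - 4*w + 4) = (w - 5)*(w - 2)^3*(w + 2)*(w - 2)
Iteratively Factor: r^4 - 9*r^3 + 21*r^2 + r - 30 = (r - 2)*(r^3 - 7*r^2 + 7*r + 15) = (r - 5)*(r - 2)*(r^2 - 2*r - 3) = (r - 5)*(r - 2)*(r + 1)*(r - 3)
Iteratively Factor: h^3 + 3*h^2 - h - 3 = (h + 1)*(h^2 + 2*h - 3) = (h - 1)*(h + 1)*(h + 3)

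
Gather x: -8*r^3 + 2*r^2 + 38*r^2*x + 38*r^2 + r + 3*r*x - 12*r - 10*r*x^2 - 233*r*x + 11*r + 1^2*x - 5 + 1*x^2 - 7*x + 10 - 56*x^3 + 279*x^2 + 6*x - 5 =-8*r^3 + 40*r^2 - 56*x^3 + x^2*(280 - 10*r) + x*(38*r^2 - 230*r)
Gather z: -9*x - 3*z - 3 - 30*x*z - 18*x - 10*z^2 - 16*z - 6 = -27*x - 10*z^2 + z*(-30*x - 19) - 9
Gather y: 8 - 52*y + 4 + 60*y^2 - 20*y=60*y^2 - 72*y + 12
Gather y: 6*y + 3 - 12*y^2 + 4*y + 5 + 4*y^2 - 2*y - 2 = -8*y^2 + 8*y + 6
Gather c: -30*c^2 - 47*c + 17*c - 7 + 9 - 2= -30*c^2 - 30*c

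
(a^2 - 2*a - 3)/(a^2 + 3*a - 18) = (a + 1)/(a + 6)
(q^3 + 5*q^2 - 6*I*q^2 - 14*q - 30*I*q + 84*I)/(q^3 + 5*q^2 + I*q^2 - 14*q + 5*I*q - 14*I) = (q - 6*I)/(q + I)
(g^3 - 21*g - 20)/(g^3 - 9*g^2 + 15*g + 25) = (g + 4)/(g - 5)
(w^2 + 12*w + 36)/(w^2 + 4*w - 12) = (w + 6)/(w - 2)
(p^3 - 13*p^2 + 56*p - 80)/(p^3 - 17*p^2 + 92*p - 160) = (p - 4)/(p - 8)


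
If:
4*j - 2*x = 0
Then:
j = x/2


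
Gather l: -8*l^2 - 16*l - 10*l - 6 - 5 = -8*l^2 - 26*l - 11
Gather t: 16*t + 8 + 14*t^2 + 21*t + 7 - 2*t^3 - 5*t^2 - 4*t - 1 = -2*t^3 + 9*t^2 + 33*t + 14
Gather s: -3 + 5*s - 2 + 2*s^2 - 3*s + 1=2*s^2 + 2*s - 4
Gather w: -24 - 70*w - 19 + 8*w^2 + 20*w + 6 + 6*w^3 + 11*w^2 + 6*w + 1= 6*w^3 + 19*w^2 - 44*w - 36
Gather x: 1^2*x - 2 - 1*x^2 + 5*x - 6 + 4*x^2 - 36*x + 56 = 3*x^2 - 30*x + 48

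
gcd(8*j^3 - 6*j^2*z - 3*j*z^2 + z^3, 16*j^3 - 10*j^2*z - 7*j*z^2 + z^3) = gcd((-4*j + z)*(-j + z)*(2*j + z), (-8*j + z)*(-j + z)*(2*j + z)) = -2*j^2 + j*z + z^2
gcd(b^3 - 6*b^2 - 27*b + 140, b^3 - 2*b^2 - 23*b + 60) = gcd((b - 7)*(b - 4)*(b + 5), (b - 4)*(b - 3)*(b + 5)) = b^2 + b - 20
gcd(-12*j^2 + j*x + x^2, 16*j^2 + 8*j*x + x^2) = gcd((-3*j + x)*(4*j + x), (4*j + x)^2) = 4*j + x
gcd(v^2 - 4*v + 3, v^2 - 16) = 1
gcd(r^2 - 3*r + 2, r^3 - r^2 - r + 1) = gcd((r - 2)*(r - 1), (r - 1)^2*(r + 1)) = r - 1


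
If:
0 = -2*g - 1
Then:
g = -1/2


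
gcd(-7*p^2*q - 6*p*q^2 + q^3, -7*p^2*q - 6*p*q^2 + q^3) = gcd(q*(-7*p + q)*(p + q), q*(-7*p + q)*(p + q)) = 7*p^2*q + 6*p*q^2 - q^3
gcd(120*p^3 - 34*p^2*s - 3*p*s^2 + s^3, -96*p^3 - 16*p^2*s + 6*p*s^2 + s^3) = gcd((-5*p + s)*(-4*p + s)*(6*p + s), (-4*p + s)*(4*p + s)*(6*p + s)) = 24*p^2 - 2*p*s - s^2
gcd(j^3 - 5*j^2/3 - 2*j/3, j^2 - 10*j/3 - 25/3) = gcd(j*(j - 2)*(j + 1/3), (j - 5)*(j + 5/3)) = 1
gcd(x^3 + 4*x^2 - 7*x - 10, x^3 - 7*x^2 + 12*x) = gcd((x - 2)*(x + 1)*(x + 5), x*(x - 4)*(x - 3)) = 1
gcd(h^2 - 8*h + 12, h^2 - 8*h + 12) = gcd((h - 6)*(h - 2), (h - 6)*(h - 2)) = h^2 - 8*h + 12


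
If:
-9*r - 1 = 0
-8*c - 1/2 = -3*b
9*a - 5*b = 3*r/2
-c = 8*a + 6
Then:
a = -238/347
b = -2501/2082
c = -178/347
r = -1/9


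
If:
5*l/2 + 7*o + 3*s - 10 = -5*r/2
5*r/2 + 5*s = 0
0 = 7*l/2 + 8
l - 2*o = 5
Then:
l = -16/7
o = -51/14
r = 577/14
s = -577/28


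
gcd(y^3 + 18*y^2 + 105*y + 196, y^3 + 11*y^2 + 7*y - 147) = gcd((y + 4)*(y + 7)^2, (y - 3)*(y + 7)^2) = y^2 + 14*y + 49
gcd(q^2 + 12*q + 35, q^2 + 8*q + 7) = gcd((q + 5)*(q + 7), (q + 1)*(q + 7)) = q + 7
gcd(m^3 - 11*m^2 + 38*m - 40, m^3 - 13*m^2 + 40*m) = m - 5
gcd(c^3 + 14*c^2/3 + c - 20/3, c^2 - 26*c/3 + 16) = 1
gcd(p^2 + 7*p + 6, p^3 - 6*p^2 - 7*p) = p + 1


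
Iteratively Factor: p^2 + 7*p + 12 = (p + 3)*(p + 4)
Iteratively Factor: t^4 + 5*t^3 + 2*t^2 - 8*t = (t + 2)*(t^3 + 3*t^2 - 4*t) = (t - 1)*(t + 2)*(t^2 + 4*t) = t*(t - 1)*(t + 2)*(t + 4)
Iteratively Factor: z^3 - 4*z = (z - 2)*(z^2 + 2*z) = (z - 2)*(z + 2)*(z)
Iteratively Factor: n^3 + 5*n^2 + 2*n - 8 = (n + 4)*(n^2 + n - 2) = (n + 2)*(n + 4)*(n - 1)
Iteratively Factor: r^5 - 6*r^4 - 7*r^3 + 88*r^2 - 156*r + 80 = (r - 1)*(r^4 - 5*r^3 - 12*r^2 + 76*r - 80) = (r - 2)*(r - 1)*(r^3 - 3*r^2 - 18*r + 40) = (r - 2)*(r - 1)*(r + 4)*(r^2 - 7*r + 10) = (r - 2)^2*(r - 1)*(r + 4)*(r - 5)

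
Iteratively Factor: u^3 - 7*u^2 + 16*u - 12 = (u - 2)*(u^2 - 5*u + 6) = (u - 3)*(u - 2)*(u - 2)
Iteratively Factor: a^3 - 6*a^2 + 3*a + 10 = (a - 5)*(a^2 - a - 2) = (a - 5)*(a - 2)*(a + 1)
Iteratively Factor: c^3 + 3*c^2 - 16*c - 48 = (c + 4)*(c^2 - c - 12) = (c + 3)*(c + 4)*(c - 4)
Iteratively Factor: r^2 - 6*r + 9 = (r - 3)*(r - 3)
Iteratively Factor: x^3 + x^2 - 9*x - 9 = (x + 1)*(x^2 - 9) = (x - 3)*(x + 1)*(x + 3)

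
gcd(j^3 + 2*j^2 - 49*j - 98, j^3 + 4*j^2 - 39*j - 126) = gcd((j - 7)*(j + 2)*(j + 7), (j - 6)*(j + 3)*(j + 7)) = j + 7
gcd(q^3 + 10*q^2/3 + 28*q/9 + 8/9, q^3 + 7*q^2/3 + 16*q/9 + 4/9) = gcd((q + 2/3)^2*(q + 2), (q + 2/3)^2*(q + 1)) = q^2 + 4*q/3 + 4/9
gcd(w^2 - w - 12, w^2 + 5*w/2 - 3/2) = w + 3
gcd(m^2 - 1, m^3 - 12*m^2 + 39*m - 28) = m - 1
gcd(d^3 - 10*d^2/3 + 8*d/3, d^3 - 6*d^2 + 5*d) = d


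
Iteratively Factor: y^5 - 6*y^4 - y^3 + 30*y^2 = (y)*(y^4 - 6*y^3 - y^2 + 30*y) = y^2*(y^3 - 6*y^2 - y + 30) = y^2*(y - 5)*(y^2 - y - 6) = y^2*(y - 5)*(y + 2)*(y - 3)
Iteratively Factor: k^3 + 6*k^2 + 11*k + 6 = (k + 3)*(k^2 + 3*k + 2) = (k + 2)*(k + 3)*(k + 1)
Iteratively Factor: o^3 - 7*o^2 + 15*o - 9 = (o - 3)*(o^2 - 4*o + 3) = (o - 3)*(o - 1)*(o - 3)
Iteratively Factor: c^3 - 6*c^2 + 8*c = (c - 2)*(c^2 - 4*c) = c*(c - 2)*(c - 4)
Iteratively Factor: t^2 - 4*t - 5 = (t + 1)*(t - 5)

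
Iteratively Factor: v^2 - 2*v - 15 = (v + 3)*(v - 5)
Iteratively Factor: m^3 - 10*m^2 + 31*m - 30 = (m - 3)*(m^2 - 7*m + 10) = (m - 5)*(m - 3)*(m - 2)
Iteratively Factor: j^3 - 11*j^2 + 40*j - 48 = (j - 4)*(j^2 - 7*j + 12) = (j - 4)*(j - 3)*(j - 4)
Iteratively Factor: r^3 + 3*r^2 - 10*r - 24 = (r + 4)*(r^2 - r - 6) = (r + 2)*(r + 4)*(r - 3)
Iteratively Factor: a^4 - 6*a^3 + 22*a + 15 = (a - 5)*(a^3 - a^2 - 5*a - 3) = (a - 5)*(a + 1)*(a^2 - 2*a - 3) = (a - 5)*(a - 3)*(a + 1)*(a + 1)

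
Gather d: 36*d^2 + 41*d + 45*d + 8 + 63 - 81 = 36*d^2 + 86*d - 10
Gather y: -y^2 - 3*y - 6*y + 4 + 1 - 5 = -y^2 - 9*y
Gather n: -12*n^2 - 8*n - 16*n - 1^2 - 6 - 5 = -12*n^2 - 24*n - 12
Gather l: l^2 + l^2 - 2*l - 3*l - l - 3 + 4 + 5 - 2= 2*l^2 - 6*l + 4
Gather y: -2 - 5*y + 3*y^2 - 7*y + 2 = 3*y^2 - 12*y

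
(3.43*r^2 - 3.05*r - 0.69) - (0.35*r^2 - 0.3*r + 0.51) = 3.08*r^2 - 2.75*r - 1.2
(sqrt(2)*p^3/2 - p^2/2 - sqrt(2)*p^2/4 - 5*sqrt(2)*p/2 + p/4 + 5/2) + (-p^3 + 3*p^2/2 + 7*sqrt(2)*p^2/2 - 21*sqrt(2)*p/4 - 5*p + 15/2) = -p^3 + sqrt(2)*p^3/2 + p^2 + 13*sqrt(2)*p^2/4 - 31*sqrt(2)*p/4 - 19*p/4 + 10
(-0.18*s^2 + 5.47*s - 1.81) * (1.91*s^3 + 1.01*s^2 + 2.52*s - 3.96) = -0.3438*s^5 + 10.2659*s^4 + 1.614*s^3 + 12.6691*s^2 - 26.2224*s + 7.1676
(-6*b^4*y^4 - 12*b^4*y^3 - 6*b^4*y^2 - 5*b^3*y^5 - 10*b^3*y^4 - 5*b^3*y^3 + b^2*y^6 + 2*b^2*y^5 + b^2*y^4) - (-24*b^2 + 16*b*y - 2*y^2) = -6*b^4*y^4 - 12*b^4*y^3 - 6*b^4*y^2 - 5*b^3*y^5 - 10*b^3*y^4 - 5*b^3*y^3 + b^2*y^6 + 2*b^2*y^5 + b^2*y^4 + 24*b^2 - 16*b*y + 2*y^2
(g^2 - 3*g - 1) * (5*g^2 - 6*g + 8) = 5*g^4 - 21*g^3 + 21*g^2 - 18*g - 8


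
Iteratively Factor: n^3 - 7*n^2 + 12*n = (n - 3)*(n^2 - 4*n) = (n - 4)*(n - 3)*(n)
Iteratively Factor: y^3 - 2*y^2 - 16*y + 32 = (y - 4)*(y^2 + 2*y - 8) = (y - 4)*(y - 2)*(y + 4)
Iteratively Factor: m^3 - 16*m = (m - 4)*(m^2 + 4*m) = m*(m - 4)*(m + 4)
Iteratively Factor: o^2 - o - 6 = (o + 2)*(o - 3)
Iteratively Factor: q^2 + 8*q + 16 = (q + 4)*(q + 4)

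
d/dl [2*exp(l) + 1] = 2*exp(l)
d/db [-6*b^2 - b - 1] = -12*b - 1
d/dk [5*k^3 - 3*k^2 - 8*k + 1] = 15*k^2 - 6*k - 8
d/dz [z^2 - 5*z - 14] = 2*z - 5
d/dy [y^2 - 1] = 2*y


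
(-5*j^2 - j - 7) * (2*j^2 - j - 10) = -10*j^4 + 3*j^3 + 37*j^2 + 17*j + 70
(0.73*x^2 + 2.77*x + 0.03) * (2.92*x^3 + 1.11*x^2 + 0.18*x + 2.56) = 2.1316*x^5 + 8.8987*x^4 + 3.2937*x^3 + 2.4007*x^2 + 7.0966*x + 0.0768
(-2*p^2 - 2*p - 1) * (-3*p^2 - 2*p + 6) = 6*p^4 + 10*p^3 - 5*p^2 - 10*p - 6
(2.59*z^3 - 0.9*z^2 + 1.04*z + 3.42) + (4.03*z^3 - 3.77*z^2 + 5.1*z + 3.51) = 6.62*z^3 - 4.67*z^2 + 6.14*z + 6.93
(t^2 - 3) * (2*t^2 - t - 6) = 2*t^4 - t^3 - 12*t^2 + 3*t + 18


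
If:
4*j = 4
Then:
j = 1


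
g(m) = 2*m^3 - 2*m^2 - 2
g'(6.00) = 192.00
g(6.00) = 358.00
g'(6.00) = 192.00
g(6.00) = 358.00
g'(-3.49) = 87.04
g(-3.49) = -111.38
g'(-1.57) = 21.07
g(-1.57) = -14.67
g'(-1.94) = 30.34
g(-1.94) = -24.13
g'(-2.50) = 47.50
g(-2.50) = -45.75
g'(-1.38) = 16.95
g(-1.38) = -11.06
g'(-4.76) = 154.99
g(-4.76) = -263.02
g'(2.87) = 37.94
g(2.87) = 28.81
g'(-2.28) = 40.31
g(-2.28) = -36.10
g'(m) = 6*m^2 - 4*m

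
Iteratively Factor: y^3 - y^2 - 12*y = (y - 4)*(y^2 + 3*y) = y*(y - 4)*(y + 3)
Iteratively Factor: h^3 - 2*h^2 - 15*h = (h)*(h^2 - 2*h - 15) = h*(h - 5)*(h + 3)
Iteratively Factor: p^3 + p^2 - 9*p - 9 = (p - 3)*(p^2 + 4*p + 3) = (p - 3)*(p + 3)*(p + 1)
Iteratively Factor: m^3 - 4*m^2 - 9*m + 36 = (m + 3)*(m^2 - 7*m + 12) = (m - 4)*(m + 3)*(m - 3)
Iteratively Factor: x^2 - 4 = (x - 2)*(x + 2)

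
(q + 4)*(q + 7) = q^2 + 11*q + 28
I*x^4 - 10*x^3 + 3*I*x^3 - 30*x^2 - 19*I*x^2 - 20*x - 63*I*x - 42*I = (x + 2)*(x + 3*I)*(x + 7*I)*(I*x + I)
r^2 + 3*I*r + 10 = (r - 2*I)*(r + 5*I)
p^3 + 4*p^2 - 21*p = p*(p - 3)*(p + 7)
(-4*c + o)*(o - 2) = -4*c*o + 8*c + o^2 - 2*o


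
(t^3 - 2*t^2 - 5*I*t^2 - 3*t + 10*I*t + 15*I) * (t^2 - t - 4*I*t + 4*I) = t^5 - 3*t^4 - 9*I*t^4 - 21*t^3 + 27*I*t^3 + 63*t^2 + 9*I*t^2 + 20*t - 27*I*t - 60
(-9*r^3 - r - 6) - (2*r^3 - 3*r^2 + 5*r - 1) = -11*r^3 + 3*r^2 - 6*r - 5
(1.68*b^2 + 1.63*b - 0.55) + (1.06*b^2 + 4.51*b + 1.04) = 2.74*b^2 + 6.14*b + 0.49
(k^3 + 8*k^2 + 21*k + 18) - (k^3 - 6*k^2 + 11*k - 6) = 14*k^2 + 10*k + 24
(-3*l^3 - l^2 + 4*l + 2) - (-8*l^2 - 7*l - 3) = -3*l^3 + 7*l^2 + 11*l + 5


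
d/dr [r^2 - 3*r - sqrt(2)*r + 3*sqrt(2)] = 2*r - 3 - sqrt(2)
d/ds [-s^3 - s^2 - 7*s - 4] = -3*s^2 - 2*s - 7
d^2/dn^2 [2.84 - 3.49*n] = 0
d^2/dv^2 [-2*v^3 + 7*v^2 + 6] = 14 - 12*v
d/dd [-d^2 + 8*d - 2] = 8 - 2*d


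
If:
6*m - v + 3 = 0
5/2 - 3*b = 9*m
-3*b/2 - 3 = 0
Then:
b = -2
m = 17/18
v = 26/3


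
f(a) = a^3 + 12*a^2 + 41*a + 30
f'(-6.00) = 5.00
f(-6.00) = 0.00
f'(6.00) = 293.00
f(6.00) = 924.00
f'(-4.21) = -6.87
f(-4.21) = -4.54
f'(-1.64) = 9.71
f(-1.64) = -9.38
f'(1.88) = 96.72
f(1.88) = 156.14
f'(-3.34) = -5.69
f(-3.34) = -10.33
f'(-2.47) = 0.02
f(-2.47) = -13.13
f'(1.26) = 76.00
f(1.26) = 102.71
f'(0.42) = 51.61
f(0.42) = 49.41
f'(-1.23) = 16.02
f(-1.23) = -4.14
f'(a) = 3*a^2 + 24*a + 41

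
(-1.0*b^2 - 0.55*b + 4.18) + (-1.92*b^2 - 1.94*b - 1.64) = -2.92*b^2 - 2.49*b + 2.54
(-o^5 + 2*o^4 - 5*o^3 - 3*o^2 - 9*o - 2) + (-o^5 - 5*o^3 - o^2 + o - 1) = -2*o^5 + 2*o^4 - 10*o^3 - 4*o^2 - 8*o - 3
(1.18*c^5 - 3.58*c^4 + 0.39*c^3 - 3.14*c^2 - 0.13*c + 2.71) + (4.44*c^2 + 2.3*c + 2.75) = 1.18*c^5 - 3.58*c^4 + 0.39*c^3 + 1.3*c^2 + 2.17*c + 5.46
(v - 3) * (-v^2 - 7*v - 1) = -v^3 - 4*v^2 + 20*v + 3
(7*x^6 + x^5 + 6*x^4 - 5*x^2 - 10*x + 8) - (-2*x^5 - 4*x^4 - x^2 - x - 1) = 7*x^6 + 3*x^5 + 10*x^4 - 4*x^2 - 9*x + 9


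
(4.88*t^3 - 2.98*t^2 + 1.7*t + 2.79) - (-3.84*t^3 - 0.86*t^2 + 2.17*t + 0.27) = 8.72*t^3 - 2.12*t^2 - 0.47*t + 2.52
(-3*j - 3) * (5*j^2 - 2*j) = -15*j^3 - 9*j^2 + 6*j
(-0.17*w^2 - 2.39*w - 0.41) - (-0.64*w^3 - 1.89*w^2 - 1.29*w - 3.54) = 0.64*w^3 + 1.72*w^2 - 1.1*w + 3.13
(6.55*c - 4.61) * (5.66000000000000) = 37.073*c - 26.0926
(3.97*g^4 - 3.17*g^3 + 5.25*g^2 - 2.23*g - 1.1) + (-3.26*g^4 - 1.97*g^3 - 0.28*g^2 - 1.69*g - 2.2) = 0.71*g^4 - 5.14*g^3 + 4.97*g^2 - 3.92*g - 3.3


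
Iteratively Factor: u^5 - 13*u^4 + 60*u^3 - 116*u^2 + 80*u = (u)*(u^4 - 13*u^3 + 60*u^2 - 116*u + 80) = u*(u - 5)*(u^3 - 8*u^2 + 20*u - 16) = u*(u - 5)*(u - 2)*(u^2 - 6*u + 8) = u*(u - 5)*(u - 4)*(u - 2)*(u - 2)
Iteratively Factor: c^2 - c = (c - 1)*(c)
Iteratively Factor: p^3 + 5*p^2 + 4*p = (p + 1)*(p^2 + 4*p) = (p + 1)*(p + 4)*(p)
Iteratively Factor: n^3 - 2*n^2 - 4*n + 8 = (n + 2)*(n^2 - 4*n + 4) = (n - 2)*(n + 2)*(n - 2)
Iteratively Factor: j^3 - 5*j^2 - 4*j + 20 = (j - 2)*(j^2 - 3*j - 10) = (j - 5)*(j - 2)*(j + 2)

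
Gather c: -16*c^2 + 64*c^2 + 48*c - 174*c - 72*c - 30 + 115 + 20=48*c^2 - 198*c + 105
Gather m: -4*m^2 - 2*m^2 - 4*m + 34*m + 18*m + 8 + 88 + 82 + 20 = -6*m^2 + 48*m + 198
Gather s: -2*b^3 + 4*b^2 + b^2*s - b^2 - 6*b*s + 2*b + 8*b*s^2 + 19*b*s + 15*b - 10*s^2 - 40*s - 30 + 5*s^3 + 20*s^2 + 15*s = -2*b^3 + 3*b^2 + 17*b + 5*s^3 + s^2*(8*b + 10) + s*(b^2 + 13*b - 25) - 30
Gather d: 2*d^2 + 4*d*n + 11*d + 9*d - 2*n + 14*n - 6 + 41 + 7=2*d^2 + d*(4*n + 20) + 12*n + 42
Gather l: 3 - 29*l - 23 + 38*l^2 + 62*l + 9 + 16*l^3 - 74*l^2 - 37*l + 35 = 16*l^3 - 36*l^2 - 4*l + 24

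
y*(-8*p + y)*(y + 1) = -8*p*y^2 - 8*p*y + y^3 + y^2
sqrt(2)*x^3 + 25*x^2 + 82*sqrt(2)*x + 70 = (x + 5*sqrt(2))*(x + 7*sqrt(2))*(sqrt(2)*x + 1)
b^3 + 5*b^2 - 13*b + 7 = (b - 1)^2*(b + 7)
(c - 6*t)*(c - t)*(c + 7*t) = c^3 - 43*c*t^2 + 42*t^3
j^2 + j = j*(j + 1)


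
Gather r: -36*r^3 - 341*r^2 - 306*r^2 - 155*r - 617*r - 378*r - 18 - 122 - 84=-36*r^3 - 647*r^2 - 1150*r - 224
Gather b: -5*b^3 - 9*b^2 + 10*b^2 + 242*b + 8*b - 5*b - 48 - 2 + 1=-5*b^3 + b^2 + 245*b - 49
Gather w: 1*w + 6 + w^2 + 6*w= w^2 + 7*w + 6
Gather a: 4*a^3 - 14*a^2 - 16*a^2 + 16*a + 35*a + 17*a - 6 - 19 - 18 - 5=4*a^3 - 30*a^2 + 68*a - 48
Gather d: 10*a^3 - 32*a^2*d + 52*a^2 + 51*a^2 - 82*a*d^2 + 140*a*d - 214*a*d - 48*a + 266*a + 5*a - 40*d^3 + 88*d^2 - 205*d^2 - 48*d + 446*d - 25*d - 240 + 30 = 10*a^3 + 103*a^2 + 223*a - 40*d^3 + d^2*(-82*a - 117) + d*(-32*a^2 - 74*a + 373) - 210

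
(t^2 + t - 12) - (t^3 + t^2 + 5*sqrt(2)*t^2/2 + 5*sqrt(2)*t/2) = -t^3 - 5*sqrt(2)*t^2/2 - 5*sqrt(2)*t/2 + t - 12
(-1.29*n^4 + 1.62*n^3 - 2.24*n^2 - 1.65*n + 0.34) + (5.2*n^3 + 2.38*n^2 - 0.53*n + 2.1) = -1.29*n^4 + 6.82*n^3 + 0.14*n^2 - 2.18*n + 2.44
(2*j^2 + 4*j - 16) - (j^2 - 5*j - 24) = j^2 + 9*j + 8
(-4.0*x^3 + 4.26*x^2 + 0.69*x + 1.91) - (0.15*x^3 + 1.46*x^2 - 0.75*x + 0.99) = -4.15*x^3 + 2.8*x^2 + 1.44*x + 0.92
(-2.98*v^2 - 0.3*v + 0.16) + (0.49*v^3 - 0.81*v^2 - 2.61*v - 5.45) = 0.49*v^3 - 3.79*v^2 - 2.91*v - 5.29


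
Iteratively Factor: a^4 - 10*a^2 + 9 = (a + 1)*(a^3 - a^2 - 9*a + 9) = (a + 1)*(a + 3)*(a^2 - 4*a + 3) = (a - 3)*(a + 1)*(a + 3)*(a - 1)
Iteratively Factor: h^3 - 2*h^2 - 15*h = (h + 3)*(h^2 - 5*h) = h*(h + 3)*(h - 5)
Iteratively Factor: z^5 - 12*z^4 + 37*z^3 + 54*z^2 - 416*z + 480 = (z - 4)*(z^4 - 8*z^3 + 5*z^2 + 74*z - 120) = (z - 5)*(z - 4)*(z^3 - 3*z^2 - 10*z + 24) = (z - 5)*(z - 4)^2*(z^2 + z - 6) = (z - 5)*(z - 4)^2*(z + 3)*(z - 2)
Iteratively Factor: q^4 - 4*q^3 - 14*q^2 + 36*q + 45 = (q + 1)*(q^3 - 5*q^2 - 9*q + 45) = (q - 3)*(q + 1)*(q^2 - 2*q - 15) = (q - 5)*(q - 3)*(q + 1)*(q + 3)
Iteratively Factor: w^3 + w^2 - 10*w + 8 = (w - 1)*(w^2 + 2*w - 8) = (w - 2)*(w - 1)*(w + 4)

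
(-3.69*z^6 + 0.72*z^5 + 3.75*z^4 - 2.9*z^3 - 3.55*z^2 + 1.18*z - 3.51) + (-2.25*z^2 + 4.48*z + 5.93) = -3.69*z^6 + 0.72*z^5 + 3.75*z^4 - 2.9*z^3 - 5.8*z^2 + 5.66*z + 2.42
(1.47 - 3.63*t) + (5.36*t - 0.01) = 1.73*t + 1.46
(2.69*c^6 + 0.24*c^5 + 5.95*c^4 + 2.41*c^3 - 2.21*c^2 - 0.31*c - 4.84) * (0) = 0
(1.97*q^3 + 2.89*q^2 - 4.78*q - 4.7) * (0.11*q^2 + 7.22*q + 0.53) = 0.2167*q^5 + 14.5413*q^4 + 21.3841*q^3 - 33.4969*q^2 - 36.4674*q - 2.491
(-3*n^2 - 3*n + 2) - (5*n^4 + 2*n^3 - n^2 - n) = -5*n^4 - 2*n^3 - 2*n^2 - 2*n + 2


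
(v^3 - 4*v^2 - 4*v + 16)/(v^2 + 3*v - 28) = (v^2 - 4)/(v + 7)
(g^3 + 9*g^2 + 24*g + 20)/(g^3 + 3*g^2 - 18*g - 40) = (g + 2)/(g - 4)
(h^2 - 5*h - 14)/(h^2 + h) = (h^2 - 5*h - 14)/(h*(h + 1))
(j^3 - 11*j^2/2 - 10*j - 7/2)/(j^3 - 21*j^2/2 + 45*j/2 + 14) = (j + 1)/(j - 4)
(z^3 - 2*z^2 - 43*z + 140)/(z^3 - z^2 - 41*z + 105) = (z - 4)/(z - 3)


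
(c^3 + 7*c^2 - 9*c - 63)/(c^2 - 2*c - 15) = (c^2 + 4*c - 21)/(c - 5)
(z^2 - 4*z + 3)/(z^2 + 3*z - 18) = (z - 1)/(z + 6)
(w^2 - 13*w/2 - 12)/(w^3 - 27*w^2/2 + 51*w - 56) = (2*w + 3)/(2*w^2 - 11*w + 14)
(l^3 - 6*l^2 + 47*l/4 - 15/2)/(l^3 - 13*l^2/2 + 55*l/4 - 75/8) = 2*(l - 2)/(2*l - 5)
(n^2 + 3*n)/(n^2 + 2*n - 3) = n/(n - 1)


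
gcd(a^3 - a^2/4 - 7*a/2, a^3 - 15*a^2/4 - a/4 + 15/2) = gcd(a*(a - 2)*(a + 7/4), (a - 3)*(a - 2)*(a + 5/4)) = a - 2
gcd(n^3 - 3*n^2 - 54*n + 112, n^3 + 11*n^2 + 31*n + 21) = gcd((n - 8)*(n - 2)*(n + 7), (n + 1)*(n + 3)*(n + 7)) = n + 7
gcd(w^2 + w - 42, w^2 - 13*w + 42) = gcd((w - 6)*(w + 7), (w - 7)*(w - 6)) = w - 6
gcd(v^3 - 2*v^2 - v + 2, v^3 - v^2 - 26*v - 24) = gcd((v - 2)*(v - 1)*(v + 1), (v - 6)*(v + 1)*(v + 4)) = v + 1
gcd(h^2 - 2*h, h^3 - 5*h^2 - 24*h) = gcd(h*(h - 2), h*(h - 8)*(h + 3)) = h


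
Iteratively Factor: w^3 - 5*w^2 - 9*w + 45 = (w - 3)*(w^2 - 2*w - 15) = (w - 3)*(w + 3)*(w - 5)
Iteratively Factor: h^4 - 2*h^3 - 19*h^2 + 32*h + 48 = (h - 3)*(h^3 + h^2 - 16*h - 16) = (h - 4)*(h - 3)*(h^2 + 5*h + 4) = (h - 4)*(h - 3)*(h + 1)*(h + 4)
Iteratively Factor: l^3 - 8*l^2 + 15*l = (l - 3)*(l^2 - 5*l) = (l - 5)*(l - 3)*(l)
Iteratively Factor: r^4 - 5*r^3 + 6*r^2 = (r - 3)*(r^3 - 2*r^2) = r*(r - 3)*(r^2 - 2*r) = r^2*(r - 3)*(r - 2)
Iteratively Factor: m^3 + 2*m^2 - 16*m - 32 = (m + 2)*(m^2 - 16) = (m + 2)*(m + 4)*(m - 4)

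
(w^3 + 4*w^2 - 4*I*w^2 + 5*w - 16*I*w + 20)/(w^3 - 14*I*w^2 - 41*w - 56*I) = (w^2 + w*(4 - 5*I) - 20*I)/(w^2 - 15*I*w - 56)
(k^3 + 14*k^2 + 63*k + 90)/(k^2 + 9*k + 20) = (k^2 + 9*k + 18)/(k + 4)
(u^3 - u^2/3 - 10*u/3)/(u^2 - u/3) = (3*u^2 - u - 10)/(3*u - 1)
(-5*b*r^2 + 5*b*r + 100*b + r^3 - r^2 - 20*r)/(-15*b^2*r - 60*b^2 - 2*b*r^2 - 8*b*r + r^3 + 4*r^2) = (r - 5)/(3*b + r)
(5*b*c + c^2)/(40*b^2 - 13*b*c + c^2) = c*(5*b + c)/(40*b^2 - 13*b*c + c^2)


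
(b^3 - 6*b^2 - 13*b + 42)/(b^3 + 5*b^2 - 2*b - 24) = (b - 7)/(b + 4)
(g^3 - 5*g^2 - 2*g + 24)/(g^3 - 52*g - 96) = (g^2 - 7*g + 12)/(g^2 - 2*g - 48)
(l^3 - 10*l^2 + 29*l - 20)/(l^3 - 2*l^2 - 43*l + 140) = (l - 1)/(l + 7)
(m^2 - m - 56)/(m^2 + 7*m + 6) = (m^2 - m - 56)/(m^2 + 7*m + 6)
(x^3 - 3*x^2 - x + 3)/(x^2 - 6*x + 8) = (x^3 - 3*x^2 - x + 3)/(x^2 - 6*x + 8)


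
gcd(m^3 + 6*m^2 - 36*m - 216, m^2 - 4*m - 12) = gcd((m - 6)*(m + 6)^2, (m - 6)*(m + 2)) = m - 6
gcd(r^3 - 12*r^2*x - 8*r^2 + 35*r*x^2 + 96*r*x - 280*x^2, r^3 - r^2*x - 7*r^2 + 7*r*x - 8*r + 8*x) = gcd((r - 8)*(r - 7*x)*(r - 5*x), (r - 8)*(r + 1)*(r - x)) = r - 8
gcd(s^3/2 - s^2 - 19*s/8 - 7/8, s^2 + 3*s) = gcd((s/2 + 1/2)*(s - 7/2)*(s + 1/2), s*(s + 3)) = 1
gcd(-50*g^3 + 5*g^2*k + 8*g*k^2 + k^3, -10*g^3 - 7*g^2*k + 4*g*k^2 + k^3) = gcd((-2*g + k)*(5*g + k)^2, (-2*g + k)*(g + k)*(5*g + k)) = 10*g^2 - 3*g*k - k^2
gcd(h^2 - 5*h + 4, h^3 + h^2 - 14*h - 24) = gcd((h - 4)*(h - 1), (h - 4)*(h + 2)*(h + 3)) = h - 4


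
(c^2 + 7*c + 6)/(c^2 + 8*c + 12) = (c + 1)/(c + 2)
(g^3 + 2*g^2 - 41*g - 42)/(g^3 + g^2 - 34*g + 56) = (g^2 - 5*g - 6)/(g^2 - 6*g + 8)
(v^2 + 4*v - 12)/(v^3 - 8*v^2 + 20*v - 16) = (v + 6)/(v^2 - 6*v + 8)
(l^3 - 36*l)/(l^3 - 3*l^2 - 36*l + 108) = l/(l - 3)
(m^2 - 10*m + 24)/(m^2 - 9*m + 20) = (m - 6)/(m - 5)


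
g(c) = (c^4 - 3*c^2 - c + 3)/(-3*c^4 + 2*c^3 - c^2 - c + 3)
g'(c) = (4*c^3 - 6*c - 1)/(-3*c^4 + 2*c^3 - c^2 - c + 3) + (12*c^3 - 6*c^2 + 2*c + 1)*(c^4 - 3*c^2 - c + 3)/(-3*c^4 + 2*c^3 - c^2 - c + 3)^2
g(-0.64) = 1.17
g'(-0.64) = -2.31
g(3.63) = -0.30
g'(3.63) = -0.04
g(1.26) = 0.15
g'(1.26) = -0.61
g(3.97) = -0.31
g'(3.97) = -0.03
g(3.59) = -0.30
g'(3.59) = -0.04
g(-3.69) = -0.23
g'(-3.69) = 0.03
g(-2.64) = -0.18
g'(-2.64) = 0.06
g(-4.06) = -0.24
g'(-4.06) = 0.03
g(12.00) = -0.34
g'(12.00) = 0.00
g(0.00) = 1.00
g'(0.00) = 0.00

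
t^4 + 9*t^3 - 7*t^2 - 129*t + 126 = (t - 3)*(t - 1)*(t + 6)*(t + 7)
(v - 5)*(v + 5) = v^2 - 25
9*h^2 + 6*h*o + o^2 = (3*h + o)^2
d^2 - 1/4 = (d - 1/2)*(d + 1/2)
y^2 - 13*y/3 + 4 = (y - 3)*(y - 4/3)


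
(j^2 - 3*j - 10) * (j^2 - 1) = j^4 - 3*j^3 - 11*j^2 + 3*j + 10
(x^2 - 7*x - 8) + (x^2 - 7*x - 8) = 2*x^2 - 14*x - 16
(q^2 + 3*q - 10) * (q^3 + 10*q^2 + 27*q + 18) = q^5 + 13*q^4 + 47*q^3 - q^2 - 216*q - 180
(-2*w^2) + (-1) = -2*w^2 - 1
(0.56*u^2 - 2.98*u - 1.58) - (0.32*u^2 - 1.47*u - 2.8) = 0.24*u^2 - 1.51*u + 1.22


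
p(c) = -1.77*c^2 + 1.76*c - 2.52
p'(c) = 1.76 - 3.54*c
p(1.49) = -3.83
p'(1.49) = -3.51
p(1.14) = -2.81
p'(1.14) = -2.28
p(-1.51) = -9.21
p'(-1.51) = 7.11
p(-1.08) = -6.49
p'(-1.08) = 5.58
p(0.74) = -2.19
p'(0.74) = -0.86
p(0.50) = -2.08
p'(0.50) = -0.01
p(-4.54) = -46.99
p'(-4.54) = 17.83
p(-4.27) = -42.31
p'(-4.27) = 16.88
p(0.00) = -2.52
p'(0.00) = 1.76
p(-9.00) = -161.73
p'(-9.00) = 33.62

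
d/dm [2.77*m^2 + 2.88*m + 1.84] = 5.54*m + 2.88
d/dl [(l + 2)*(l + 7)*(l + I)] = 3*l^2 + 2*l*(9 + I) + 14 + 9*I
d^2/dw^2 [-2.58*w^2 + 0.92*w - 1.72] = -5.16000000000000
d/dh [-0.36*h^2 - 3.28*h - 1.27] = -0.72*h - 3.28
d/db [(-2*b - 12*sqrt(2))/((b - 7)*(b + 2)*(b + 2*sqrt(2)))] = 2*(-(b - 7)*(b + 2)*(b + 2*sqrt(2)) + (b - 7)*(b + 2)*(b + 6*sqrt(2)) + (b - 7)*(b + 2*sqrt(2))*(b + 6*sqrt(2)) + (b + 2)*(b + 2*sqrt(2))*(b + 6*sqrt(2)))/((b - 7)^2*(b + 2)^2*(b + 2*sqrt(2))^2)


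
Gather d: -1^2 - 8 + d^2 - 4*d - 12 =d^2 - 4*d - 21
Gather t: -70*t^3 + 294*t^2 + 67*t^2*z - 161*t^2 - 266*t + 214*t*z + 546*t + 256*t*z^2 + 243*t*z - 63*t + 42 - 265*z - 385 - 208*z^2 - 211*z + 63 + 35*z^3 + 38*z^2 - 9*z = -70*t^3 + t^2*(67*z + 133) + t*(256*z^2 + 457*z + 217) + 35*z^3 - 170*z^2 - 485*z - 280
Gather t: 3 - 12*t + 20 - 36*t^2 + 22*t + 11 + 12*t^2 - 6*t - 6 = -24*t^2 + 4*t + 28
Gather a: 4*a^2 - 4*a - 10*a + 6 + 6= 4*a^2 - 14*a + 12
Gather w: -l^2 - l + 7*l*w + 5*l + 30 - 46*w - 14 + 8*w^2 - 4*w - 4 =-l^2 + 4*l + 8*w^2 + w*(7*l - 50) + 12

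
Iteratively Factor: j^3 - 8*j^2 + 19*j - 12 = (j - 4)*(j^2 - 4*j + 3) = (j - 4)*(j - 3)*(j - 1)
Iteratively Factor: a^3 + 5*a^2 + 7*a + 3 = (a + 1)*(a^2 + 4*a + 3) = (a + 1)*(a + 3)*(a + 1)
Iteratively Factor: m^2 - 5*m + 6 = (m - 3)*(m - 2)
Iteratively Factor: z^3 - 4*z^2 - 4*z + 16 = (z - 4)*(z^2 - 4) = (z - 4)*(z - 2)*(z + 2)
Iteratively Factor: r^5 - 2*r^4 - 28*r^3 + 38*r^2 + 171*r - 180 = (r + 3)*(r^4 - 5*r^3 - 13*r^2 + 77*r - 60) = (r - 5)*(r + 3)*(r^3 - 13*r + 12) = (r - 5)*(r + 3)*(r + 4)*(r^2 - 4*r + 3) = (r - 5)*(r - 3)*(r + 3)*(r + 4)*(r - 1)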